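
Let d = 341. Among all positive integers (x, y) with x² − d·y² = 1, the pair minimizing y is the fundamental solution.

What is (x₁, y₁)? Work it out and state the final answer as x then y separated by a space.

10626551 575460

√341 → a₀=18, period (2,6,1,8,2,…,6,2,36); ℓ=14 even so k=13
i=0: a=18 ⇒ p=18, q=1
…
i=4: a=8 ⇒ p=2456, q=133
i=5: a=2 ⇒ p=5189, q=281
i=6: a=1 ⇒ p=7645, q=414
…
i=9: a=2 ⇒ p=76727, q=4155
…
i=11: a=1 ⇒ p=718667, q=38918
i=12: a=6 ⇒ p=4953942, q=268271
i=13: a=2 ⇒ p=10626551, q=575460
→ (10626551, 575460).  Check: 10626551²=112923586155601, 341·575460²=112923586155600, difference 1.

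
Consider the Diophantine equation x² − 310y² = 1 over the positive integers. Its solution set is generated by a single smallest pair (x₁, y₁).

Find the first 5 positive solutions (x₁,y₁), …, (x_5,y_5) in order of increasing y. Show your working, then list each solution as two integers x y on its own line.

848719 48204
1440647881921 81823301352
2445410459391369679 138889981000287972
4150932639366927117300481 235757131569084991314384
7045950797499272621676902497999 400183113896225599505705060220

d=310: √d = [17; 1,1,1,1,5,…,1,1,34] (ℓ=16, even), read p_15/q_15
step 0: (17, 1)  from 17·(1,0) + (0,1)
step 1: (18, 1)  from 1·(17,1) + (1,0)
step 2: (35, 2)  from 1·(18,1) + (17,1)
step 3: (53, 3)  from 1·(35,2) + (18,1)
step 4: (88, 5)  from 1·(53,3) + (35,2)
step 5: (493, 28)  from 5·(88,5) + (53,3)
step 6: (1567, 89)  from 3·(493,28) + (88,5)
step 7: (2060, 117)  from 1·(1567,89) + (493,28)
…
step 9: (7747, 440)  from 1·(5687,323) + (2060,117)
step 10: (28928, 1643)  from 3·(7747,440) + (5687,323)
step 11: (152387, 8655)  from 5·(28928,1643) + (7747,440)
…
step 13: (333702, 18953)  from 1·(181315,10298) + (152387,8655)
step 14: (515017, 29251)  from 1·(333702,18953) + (181315,10298)
step 15: (848719, 48204)  from 1·(515017,29251) + (333702,18953)
fundamental: x₁=848719, y₁=48204  (since 720323940961 − 310·2323625616 = 1)
(x_2, y_2) = (848719·848719 + 310·48204·48204, 848719·48204 + 48204·848719) = (1440647881921, 81823301352)
(x_3, y_3) = (848719·1440647881921 + 310·48204·81823301352, 848719·81823301352 + 48204·1440647881921) = (2445410459391369679, 138889981000287972)
(x_4, y_4) = (848719·2445410459391369679 + 310·48204·138889981000287972, 848719·138889981000287972 + 48204·2445410459391369679) = (4150932639366927117300481, 235757131569084991314384)
(x_5, y_5) = (848719·4150932639366927117300481 + 310·48204·235757131569084991314384, 848719·235757131569084991314384 + 48204·4150932639366927117300481) = (7045950797499272621676902497999, 400183113896225599505705060220)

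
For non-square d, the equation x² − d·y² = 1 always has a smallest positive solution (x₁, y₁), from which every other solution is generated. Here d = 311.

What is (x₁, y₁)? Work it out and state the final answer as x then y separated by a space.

16883880 957397

d=311: √d = [17; 1,1,1,2,1,…,1,1,34] (ℓ=16, even), read p_15/q_15
a_0=17:  p_0=17·1+0=17,  q_0=17·0+1=1
a_1=1:  p_1=1·17+1=18,  q_1=1·1+0=1
a_2=1:  p_2=1·18+17=35,  q_2=1·1+1=2
…
a_6=6:  p_6=6·194+141=1305,  q_6=6·11+8=74
…
a_8=17:  p_8=17·4109+1305=71158,  q_8=17·233+74=4035
a_9=3:  p_9=3·71158+4109=217583,  q_9=3·4035+233=12338
a_10=6:  p_10=6·217583+71158=1376656,  q_10=6·12338+4035=78063
…
a_13=1:  p_13=1·4565134+1594239=6159373,  q_13=1·258865+90401=349266
a_14=1:  p_14=1·6159373+4565134=10724507,  q_14=1·349266+258865=608131
a_15=1:  p_15=1·10724507+6159373=16883880,  q_15=1·608131+349266=957397
(x₁, y₁) = (16883880, 957397);  16883880² − 311·957397² = 1 ✓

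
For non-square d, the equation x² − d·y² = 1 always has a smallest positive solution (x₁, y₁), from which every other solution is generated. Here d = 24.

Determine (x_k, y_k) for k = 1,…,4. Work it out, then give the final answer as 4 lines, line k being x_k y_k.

5 1
49 10
485 99
4801 980

[4; 1,8] for √24; ℓ=2 ⇒ convergent index 1
i=0: a=4 ⇒ p=4, q=1
i=1: a=1 ⇒ p=5, q=1
fundamental: x₁=5, y₁=1  (since 25 − 24·1 = 1)
n=2: (5,1)∘(5,1) = (5·5+24·1·1, 5·1+1·5) = (49,10)
n=3: (49,10)∘(5,1) = (5·49+24·1·10, 5·10+1·49) = (485,99)
n=4: (485,99)∘(5,1) = (5·485+24·1·99, 5·99+1·485) = (4801,980)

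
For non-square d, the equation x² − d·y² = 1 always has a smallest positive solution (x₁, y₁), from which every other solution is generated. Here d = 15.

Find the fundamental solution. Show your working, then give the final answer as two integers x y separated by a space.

4 1

d=15: √d = [3; 1,6] (ℓ=2, even), read p_1/q_1
step 0: (3, 1)  from 3·(1,0) + (0,1)
step 1: (4, 1)  from 1·(3,1) + (1,0)
(x₁, y₁) = (4, 1);  4² − 15·1² = 1 ✓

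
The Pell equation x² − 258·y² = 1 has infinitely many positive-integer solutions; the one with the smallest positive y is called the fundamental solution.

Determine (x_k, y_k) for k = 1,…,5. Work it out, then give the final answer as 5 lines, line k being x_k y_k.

257 16
132097 8224
67897601 4227120
34899234817 2172731456
17938138798337 1116779741264

√258 → a₀=16, period (16,32); ℓ=2 even so k=1
step 0: (16, 1)  from 16·(1,0) + (0,1)
step 1: (257, 16)  from 16·(16,1) + (1,0)
fundamental: x₁=257, y₁=16  (since 66049 − 258·256 = 1)
(x_2, y_2) = (257·257 + 258·16·16, 257·16 + 16·257) = (132097, 8224)
(x_3, y_3) = (257·132097 + 258·16·8224, 257·8224 + 16·132097) = (67897601, 4227120)
(x_4, y_4) = (257·67897601 + 258·16·4227120, 257·4227120 + 16·67897601) = (34899234817, 2172731456)
(x_5, y_5) = (257·34899234817 + 258·16·2172731456, 257·2172731456 + 16·34899234817) = (17938138798337, 1116779741264)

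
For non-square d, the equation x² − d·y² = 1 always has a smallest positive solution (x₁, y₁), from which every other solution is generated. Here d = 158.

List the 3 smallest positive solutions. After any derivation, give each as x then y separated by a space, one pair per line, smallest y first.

√158 = [12; 1,1,3,12,3,1,1,24, …], period ℓ=8 (even) → k=7
a_0=12:  p_0=12·1+0=12,  q_0=12·0+1=1
…
a_2=1:  p_2=1·13+12=25,  q_2=1·1+1=2
a_3=3:  p_3=3·25+13=88,  q_3=3·2+1=7
…
a_5=3:  p_5=3·1081+88=3331,  q_5=3·86+7=265
a_6=1:  p_6=1·3331+1081=4412,  q_6=1·265+86=351
a_7=1:  p_7=1·4412+3331=7743,  q_7=1·351+265=616
(x₁, y₁) = (7743, 616);  7743² − 158·616² = 1 ✓
(x_2, y_2) = (7743·7743 + 158·616·616, 7743·616 + 616·7743) = (119908097, 9539376)
(x_3, y_3) = (7743·119908097 + 158·616·9539376, 7743·9539376 + 616·119908097) = (1856896782399, 147726776120)

7743 616
119908097 9539376
1856896782399 147726776120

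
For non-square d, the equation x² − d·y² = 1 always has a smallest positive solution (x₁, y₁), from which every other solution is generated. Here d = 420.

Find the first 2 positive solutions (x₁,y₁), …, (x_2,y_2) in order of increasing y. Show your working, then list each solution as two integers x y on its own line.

41 2
3361 164

[20; 2,40] for √420; ℓ=2 ⇒ convergent index 1
i=0: a=20 ⇒ p=20, q=1
i=1: a=2 ⇒ p=41, q=2
→ (41, 2).  Check: 41²=1681, 420·2²=1680, difference 1.
k=2:  x_2 = 41·41+420·2·2 = 3361,  y_2 = 41·2+2·41 = 164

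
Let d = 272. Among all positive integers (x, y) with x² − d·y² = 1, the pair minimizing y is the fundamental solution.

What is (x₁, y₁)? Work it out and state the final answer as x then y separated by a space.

d=272: √d = [16; 2,32] (ℓ=2, even), read p_1/q_1
step 0: (16, 1)  from 16·(1,0) + (0,1)
step 1: (33, 2)  from 2·(16,1) + (1,0)
→ (33, 2).  Check: 33²=1089, 272·2²=1088, difference 1.

33 2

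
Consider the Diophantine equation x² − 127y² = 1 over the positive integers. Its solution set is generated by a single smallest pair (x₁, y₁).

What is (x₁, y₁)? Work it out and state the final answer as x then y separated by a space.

4730624 419775

[11; 3,1,2,2,7,11,7,2,2,1,3,22] for √127; ℓ=12 ⇒ convergent index 11
a_0=11:  p_0=11·1+0=11,  q_0=11·0+1=1
a_1=3:  p_1=3·11+1=34,  q_1=3·1+0=3
a_2=1:  p_2=1·34+11=45,  q_2=1·3+1=4
a_3=2:  p_3=2·45+34=124,  q_3=2·4+3=11
a_4=2:  p_4=2·124+45=293,  q_4=2·11+4=26
a_5=7:  p_5=7·293+124=2175,  q_5=7·26+11=193
…
a_7=7:  p_7=7·24218+2175=171701,  q_7=7·2149+193=15236
a_8=2:  p_8=2·171701+24218=367620,  q_8=2·15236+2149=32621
a_9=2:  p_9=2·367620+171701=906941,  q_9=2·32621+15236=80478
a_10=1:  p_10=1·906941+367620=1274561,  q_10=1·80478+32621=113099
a_11=3:  p_11=3·1274561+906941=4730624,  q_11=3·113099+80478=419775
→ (4730624, 419775).  Check: 4730624²=22378803429376, 127·419775²=22378803429375, difference 1.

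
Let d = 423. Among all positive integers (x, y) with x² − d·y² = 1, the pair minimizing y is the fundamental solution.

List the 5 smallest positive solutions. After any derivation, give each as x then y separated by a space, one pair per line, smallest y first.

√423 → a₀=20, period (1,1,3,4,3,1,1,40); ℓ=8 even so k=7
a_0=20:  p_0=20·1+0=20,  q_0=20·0+1=1
a_1=1:  p_1=1·20+1=21,  q_1=1·1+0=1
…
a_4=4:  p_4=4·144+41=617,  q_4=4·7+2=30
…
a_6=1:  p_6=1·1995+617=2612,  q_6=1·97+30=127
a_7=1:  p_7=1·2612+1995=4607,  q_7=1·127+97=224
→ (4607, 224).  Check: 4607²=21224449, 423·224²=21224448, difference 1.
k=2:  x_2 = 4607·4607+423·224·224 = 42448897,  y_2 = 4607·224+224·4607 = 2063936
k=3:  x_3 = 4607·42448897+423·224·2063936 = 391124132351,  y_3 = 4607·2063936+224·42448897 = 19017106080
k=4:  x_4 = 4607·391124132351+423·224·19017106080 = 3603817713033217,  y_4 = 4607·19017106080+224·391124132351 = 175223613357184
k=5:  x_5 = 4607·3603817713033217+423·224·175223613357184 = 33205576016763929087,  y_5 = 4607·175223613357184+224·3603817713033217 = 1614510354455987296

4607 224
42448897 2063936
391124132351 19017106080
3603817713033217 175223613357184
33205576016763929087 1614510354455987296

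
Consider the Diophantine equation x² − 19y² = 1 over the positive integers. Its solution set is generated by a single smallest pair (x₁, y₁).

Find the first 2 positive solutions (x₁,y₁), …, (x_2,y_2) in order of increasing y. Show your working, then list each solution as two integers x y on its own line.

√19 → a₀=4, period (2,1,3,1,2,8); ℓ=6 even so k=5
a_0=4:  p_0=4·1+0=4,  q_0=4·0+1=1
…
a_2=1:  p_2=1·9+4=13,  q_2=1·2+1=3
a_3=3:  p_3=3·13+9=48,  q_3=3·3+2=11
a_4=1:  p_4=1·48+13=61,  q_4=1·11+3=14
a_5=2:  p_5=2·61+48=170,  q_5=2·14+11=39
→ (170, 39).  Check: 170²=28900, 19·39²=28899, difference 1.
k=2:  x_2 = 170·170+19·39·39 = 57799,  y_2 = 170·39+39·170 = 13260

170 39
57799 13260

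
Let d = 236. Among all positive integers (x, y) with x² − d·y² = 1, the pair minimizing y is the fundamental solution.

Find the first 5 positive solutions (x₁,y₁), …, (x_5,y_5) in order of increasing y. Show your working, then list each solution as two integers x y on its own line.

561799 36570
631236232801 41089978860
709255768702176199 46168618067101710
796918363201596536611201 51874966922918257173720
895415879055878209574570044999 58286609084610939305810342850

[15; 2,1,3,5,1,6,1,5,3,1,2,30] for √236; ℓ=12 ⇒ convergent index 11
a_0=15:  p_0=15·1+0=15,  q_0=15·0+1=1
…
a_2=1:  p_2=1·31+15=46,  q_2=1·2+1=3
…
a_8=5:  p_8=5·8311+7251=48806,  q_8=5·541+472=3177
a_9=3:  p_9=3·48806+8311=154729,  q_9=3·3177+541=10072
a_10=1:  p_10=1·154729+48806=203535,  q_10=1·10072+3177=13249
a_11=2:  p_11=2·203535+154729=561799,  q_11=2·13249+10072=36570
(x₁, y₁) = (561799, 36570);  561799² − 236·36570² = 1 ✓
(x_2, y_2) = (561799·561799 + 236·36570·36570, 561799·36570 + 36570·561799) = (631236232801, 41089978860)
(x_3, y_3) = (561799·631236232801 + 236·36570·41089978860, 561799·41089978860 + 36570·631236232801) = (709255768702176199, 46168618067101710)
(x_4, y_4) = (561799·709255768702176199 + 236·36570·46168618067101710, 561799·46168618067101710 + 36570·709255768702176199) = (796918363201596536611201, 51874966922918257173720)
(x_5, y_5) = (561799·796918363201596536611201 + 236·36570·51874966922918257173720, 561799·51874966922918257173720 + 36570·796918363201596536611201) = (895415879055878209574570044999, 58286609084610939305810342850)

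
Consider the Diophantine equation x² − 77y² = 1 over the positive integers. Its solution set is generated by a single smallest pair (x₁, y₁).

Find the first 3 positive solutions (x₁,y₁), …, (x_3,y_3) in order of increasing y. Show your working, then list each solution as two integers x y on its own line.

351 40
246401 28080
172973151 19712120

d=77: √d = [8; 1,3,2,3,1,16] (ℓ=6, even), read p_5/q_5
k=0  a_k=8  p_k/q_k = 8/1
k=1  a_k=1  p_k/q_k = 9/1
k=2  a_k=3  p_k/q_k = 35/4
…
k=4  a_k=3  p_k/q_k = 272/31
k=5  a_k=1  p_k/q_k = 351/40
→ (351, 40).  Check: 351²=123201, 77·40²=123200, difference 1.
(351+40√77)^2 = 246401 + 28080√77
(351+40√77)^3 = 172973151 + 19712120√77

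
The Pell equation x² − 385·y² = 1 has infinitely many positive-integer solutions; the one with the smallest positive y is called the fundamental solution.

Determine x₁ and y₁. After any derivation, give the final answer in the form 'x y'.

d=385: √d = [19; 1,1,1,1,1,…,1,1,38] (ℓ=16, even), read p_15/q_15
i=0: a=19 ⇒ p=19, q=1
…
i=4: a=1 ⇒ p=98, q=5
i=5: a=1 ⇒ p=157, q=8
…
i=7: a=1 ⇒ p=726, q=37
i=8: a=2 ⇒ p=2021, q=103
i=9: a=1 ⇒ p=2747, q=140
…
i=14: a=1 ⇒ p=59551, q=3035
i=15: a=1 ⇒ p=95831, q=4884
(x₁, y₁) = (95831, 4884);  95831² − 385·4884² = 1 ✓

95831 4884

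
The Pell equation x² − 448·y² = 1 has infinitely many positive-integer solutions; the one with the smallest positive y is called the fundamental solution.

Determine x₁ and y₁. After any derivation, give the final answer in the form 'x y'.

[21; 6,42] for √448; ℓ=2 ⇒ convergent index 1
a_0=21:  p_0=21·1+0=21,  q_0=21·0+1=1
a_1=6:  p_1=6·21+1=127,  q_1=6·1+0=6
fundamental: x₁=127, y₁=6  (since 16129 − 448·36 = 1)

127 6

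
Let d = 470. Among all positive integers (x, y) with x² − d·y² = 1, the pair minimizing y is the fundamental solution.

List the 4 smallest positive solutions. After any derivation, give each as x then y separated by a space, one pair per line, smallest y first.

√470 → a₀=21, period (1,2,8,2,1,42); ℓ=6 even so k=5
i=0: a=21 ⇒ p=21, q=1
i=1: a=1 ⇒ p=22, q=1
…
i=4: a=2 ⇒ p=1149, q=53
i=5: a=1 ⇒ p=1691, q=78
(x₁, y₁) = (1691, 78);  1691² − 470·78² = 1 ✓
k=2:  x_2 = 1691·1691+470·78·78 = 5718961,  y_2 = 1691·78+78·1691 = 263796
k=3:  x_3 = 1691·5718961+470·78·263796 = 19341524411,  y_3 = 1691·263796+78·5718961 = 892157994
k=4:  x_4 = 1691·19341524411+470·78·892157994 = 65413029839041,  y_4 = 1691·892157994+78·19341524411 = 3017278071912

1691 78
5718961 263796
19341524411 892157994
65413029839041 3017278071912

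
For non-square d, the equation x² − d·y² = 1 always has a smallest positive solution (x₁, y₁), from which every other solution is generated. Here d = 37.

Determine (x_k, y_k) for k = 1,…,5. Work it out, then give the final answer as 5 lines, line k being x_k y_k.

d=37: √d = [6; 12] (ℓ=1, odd), read p_1/q_1
a_0=6:  p_0=6·1+0=6,  q_0=6·0+1=1
a_1=12:  p_1=12·6+1=73,  q_1=12·1+0=12
→ (73, 12).  Check: 73²=5329, 37·12²=5328, difference 1.
n=2: (73,12)∘(73,12) = (73·73+37·12·12, 73·12+12·73) = (10657,1752)
n=3: (10657,1752)∘(73,12) = (73·10657+37·12·1752, 73·1752+12·10657) = (1555849,255780)
n=4: (1555849,255780)∘(73,12) = (73·1555849+37·12·255780, 73·255780+12·1555849) = (227143297,37342128)
n=5: (227143297,37342128)∘(73,12) = (73·227143297+37·12·37342128, 73·37342128+12·227143297) = (33161365513,5451694908)

73 12
10657 1752
1555849 255780
227143297 37342128
33161365513 5451694908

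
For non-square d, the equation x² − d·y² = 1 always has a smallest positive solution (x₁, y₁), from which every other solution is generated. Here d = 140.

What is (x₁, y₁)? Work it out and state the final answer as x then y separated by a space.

√140 → a₀=11, period (1,4,1,22); ℓ=4 even so k=3
a_0=11:  p_0=11·1+0=11,  q_0=11·0+1=1
a_1=1:  p_1=1·11+1=12,  q_1=1·1+0=1
a_2=4:  p_2=4·12+11=59,  q_2=4·1+1=5
a_3=1:  p_3=1·59+12=71,  q_3=1·5+1=6
fundamental: x₁=71, y₁=6  (since 5041 − 140·36 = 1)

71 6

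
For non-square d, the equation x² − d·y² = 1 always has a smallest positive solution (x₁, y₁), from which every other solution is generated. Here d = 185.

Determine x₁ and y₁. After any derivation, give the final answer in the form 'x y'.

9249 680

d=185: √d = [13; 1,1,1,1,26] (ℓ=5, odd), read p_9/q_9
a_0=13:  p_0=13·1+0=13,  q_0=13·0+1=1
a_1=1:  p_1=1·13+1=14,  q_1=1·1+0=1
a_2=1:  p_2=1·14+13=27,  q_2=1·1+1=2
a_3=1:  p_3=1·27+14=41,  q_3=1·2+1=3
a_4=1:  p_4=1·41+27=68,  q_4=1·3+2=5
a_5=26:  p_5=26·68+41=1809,  q_5=26·5+3=133
a_6=1:  p_6=1·1809+68=1877,  q_6=1·133+5=138
a_7=1:  p_7=1·1877+1809=3686,  q_7=1·138+133=271
a_8=1:  p_8=1·3686+1877=5563,  q_8=1·271+138=409
a_9=1:  p_9=1·5563+3686=9249,  q_9=1·409+271=680
→ (9249, 680).  Check: 9249²=85544001, 185·680²=85544000, difference 1.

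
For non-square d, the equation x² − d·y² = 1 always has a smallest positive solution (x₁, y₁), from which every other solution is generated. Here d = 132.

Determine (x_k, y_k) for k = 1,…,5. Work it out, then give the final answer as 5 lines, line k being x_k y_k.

√132 = [11; 2,22, …], period ℓ=2 (even) → k=1
a_0=11:  p_0=11·1+0=11,  q_0=11·0+1=1
a_1=2:  p_1=2·11+1=23,  q_1=2·1+0=2
fundamental: x₁=23, y₁=2  (since 529 − 132·4 = 1)
(x_2, y_2) = (23·23 + 132·2·2, 23·2 + 2·23) = (1057, 92)
(x_3, y_3) = (23·1057 + 132·2·92, 23·92 + 2·1057) = (48599, 4230)
(x_4, y_4) = (23·48599 + 132·2·4230, 23·4230 + 2·48599) = (2234497, 194488)
(x_5, y_5) = (23·2234497 + 132·2·194488, 23·194488 + 2·2234497) = (102738263, 8942218)

23 2
1057 92
48599 4230
2234497 194488
102738263 8942218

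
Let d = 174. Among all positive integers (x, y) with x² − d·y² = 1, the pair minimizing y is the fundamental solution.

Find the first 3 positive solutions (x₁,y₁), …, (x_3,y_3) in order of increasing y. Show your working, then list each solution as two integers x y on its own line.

1451 110
4210801 319220
12219743051 926376330

√174 = [13; 5,4,5,26, …], period ℓ=4 (even) → k=3
a_0=13:  p_0=13·1+0=13,  q_0=13·0+1=1
…
a_2=4:  p_2=4·66+13=277,  q_2=4·5+1=21
a_3=5:  p_3=5·277+66=1451,  q_3=5·21+5=110
fundamental: x₁=1451, y₁=110  (since 2105401 − 174·12100 = 1)
(1451+110√174)^2 = 4210801 + 319220√174
(1451+110√174)^3 = 12219743051 + 926376330√174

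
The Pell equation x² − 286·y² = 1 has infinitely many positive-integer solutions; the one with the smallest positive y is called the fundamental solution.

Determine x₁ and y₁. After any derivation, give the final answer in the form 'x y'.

√286 = [16; 1,10,3,3,2,3,3,10,1,32, …], period ℓ=10 (even) → k=9
a_0=16:  p_0=16·1+0=16,  q_0=16·0+1=1
a_1=1:  p_1=1·16+1=17,  q_1=1·1+0=1
…
a_3=3:  p_3=3·186+17=575,  q_3=3·11+1=34
…
a_5=2:  p_5=2·1911+575=4397,  q_5=2·113+34=260
…
a_8=10:  p_8=10·49703+15102=512132,  q_8=10·2939+893=30283
a_9=1:  p_9=1·512132+49703=561835,  q_9=1·30283+2939=33222
fundamental: x₁=561835, y₁=33222  (since 315658567225 − 286·1103701284 = 1)

561835 33222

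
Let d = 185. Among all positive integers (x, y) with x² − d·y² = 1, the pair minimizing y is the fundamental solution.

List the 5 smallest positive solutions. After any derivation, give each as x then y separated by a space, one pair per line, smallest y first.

9249 680
171088001 12578640
3164785833249 232679682040
58542208172352001 4304108745797280
1082913763607381481249 79617403347078403400

√185 = [13; 1,1,1,1,26, …], period ℓ=5 (odd) → k=9
i=0: a=13 ⇒ p=13, q=1
i=1: a=1 ⇒ p=14, q=1
…
i=3: a=1 ⇒ p=41, q=3
…
i=6: a=1 ⇒ p=1877, q=138
…
i=8: a=1 ⇒ p=5563, q=409
i=9: a=1 ⇒ p=9249, q=680
(x₁, y₁) = (9249, 680);  9249² − 185·680² = 1 ✓
(x_2, y_2) = (9249·9249 + 185·680·680, 9249·680 + 680·9249) = (171088001, 12578640)
(x_3, y_3) = (9249·171088001 + 185·680·12578640, 9249·12578640 + 680·171088001) = (3164785833249, 232679682040)
(x_4, y_4) = (9249·3164785833249 + 185·680·232679682040, 9249·232679682040 + 680·3164785833249) = (58542208172352001, 4304108745797280)
(x_5, y_5) = (9249·58542208172352001 + 185·680·4304108745797280, 9249·4304108745797280 + 680·58542208172352001) = (1082913763607381481249, 79617403347078403400)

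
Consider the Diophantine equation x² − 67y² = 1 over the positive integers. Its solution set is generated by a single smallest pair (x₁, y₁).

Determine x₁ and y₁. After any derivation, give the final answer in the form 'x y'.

√67 = [8; 5,2,1,1,7,1,1,2,5,16, …], period ℓ=10 (even) → k=9
a_0=8:  p_0=8·1+0=8,  q_0=8·0+1=1
a_1=5:  p_1=5·8+1=41,  q_1=5·1+0=5
a_2=2:  p_2=2·41+8=90,  q_2=2·5+1=11
…
a_4=1:  p_4=1·131+90=221,  q_4=1·16+11=27
…
a_8=2:  p_8=2·3577+1899=9053,  q_8=2·437+232=1106
a_9=5:  p_9=5·9053+3577=48842,  q_9=5·1106+437=5967
(x₁, y₁) = (48842, 5967);  48842² − 67·5967² = 1 ✓

48842 5967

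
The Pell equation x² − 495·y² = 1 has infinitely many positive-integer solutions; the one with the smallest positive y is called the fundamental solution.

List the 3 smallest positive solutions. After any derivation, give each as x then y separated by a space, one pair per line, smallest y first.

√495 → a₀=22, period (4,44); ℓ=2 even so k=1
a_0=22:  p_0=22·1+0=22,  q_0=22·0+1=1
a_1=4:  p_1=4·22+1=89,  q_1=4·1+0=4
fundamental: x₁=89, y₁=4  (since 7921 − 495·16 = 1)
(x_2, y_2) = (89·89 + 495·4·4, 89·4 + 4·89) = (15841, 712)
(x_3, y_3) = (89·15841 + 495·4·712, 89·712 + 4·15841) = (2819609, 126732)

89 4
15841 712
2819609 126732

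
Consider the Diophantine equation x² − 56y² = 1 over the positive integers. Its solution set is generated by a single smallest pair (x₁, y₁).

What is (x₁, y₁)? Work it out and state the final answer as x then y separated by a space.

√56 → a₀=7, period (2,14); ℓ=2 even so k=1
a_0=7:  p_0=7·1+0=7,  q_0=7·0+1=1
a_1=2:  p_1=2·7+1=15,  q_1=2·1+0=2
→ (15, 2).  Check: 15²=225, 56·2²=224, difference 1.

15 2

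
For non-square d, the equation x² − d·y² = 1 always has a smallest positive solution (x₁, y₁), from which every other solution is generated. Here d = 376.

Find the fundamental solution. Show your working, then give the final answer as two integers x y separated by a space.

√376 = [19; 2,1,1,3,1,…,1,2,38, …], period ℓ=16 (even) → k=15
a_0=19:  p_0=19·1+0=19,  q_0=19·0+1=1
…
a_3=1:  p_3=1·58+39=97,  q_3=1·3+2=5
…
a_6=2:  p_6=2·446+349=1241,  q_6=2·23+18=64
…
a_9=2:  p_9=2·12953+2928=28834,  q_9=2·668+151=1487
…
a_11=1:  p_11=1·70621+28834=99455,  q_11=1·3642+1487=5129
a_12=3:  p_12=3·99455+70621=368986,  q_12=3·5129+3642=19029
a_13=1:  p_13=1·368986+99455=468441,  q_13=1·19029+5129=24158
a_14=1:  p_14=1·468441+368986=837427,  q_14=1·24158+19029=43187
a_15=2:  p_15=2·837427+468441=2143295,  q_15=2·43187+24158=110532
→ (2143295, 110532).  Check: 2143295²=4593713457025, 376·110532²=4593713457024, difference 1.

2143295 110532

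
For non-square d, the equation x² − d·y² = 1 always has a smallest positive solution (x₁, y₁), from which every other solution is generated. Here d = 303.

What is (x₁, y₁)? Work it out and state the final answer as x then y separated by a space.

√303 = [17; 2,2,5,2,2,34, …], period ℓ=6 (even) → k=5
k=0  a_k=17  p_k/q_k = 17/1
…
k=3  a_k=5  p_k/q_k = 470/27
k=4  a_k=2  p_k/q_k = 1027/59
k=5  a_k=2  p_k/q_k = 2524/145
fundamental: x₁=2524, y₁=145  (since 6370576 − 303·21025 = 1)

2524 145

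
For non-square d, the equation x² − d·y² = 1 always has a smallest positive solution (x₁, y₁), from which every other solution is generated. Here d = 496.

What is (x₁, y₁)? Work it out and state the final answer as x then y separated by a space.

[22; 3,1,2,4,1,…,1,3,44] for √496; ℓ=16 ⇒ convergent index 15
i=0: a=22 ⇒ p=22, q=1
i=1: a=3 ⇒ p=67, q=3
i=2: a=1 ⇒ p=89, q=4
i=3: a=2 ⇒ p=245, q=11
i=4: a=4 ⇒ p=1069, q=48
…
i=6: a=1 ⇒ p=2383, q=107
…
i=9: a=2 ⇒ p=35166, q=1579
i=10: a=1 ⇒ p=49709, q=2232
i=11: a=1 ⇒ p=84875, q=3811
…
i=13: a=2 ⇒ p=863293, q=38763
i=14: a=1 ⇒ p=1252502, q=56239
i=15: a=3 ⇒ p=4620799, q=207480
fundamental: x₁=4620799, y₁=207480  (since 21351783398401 − 496·43047950400 = 1)

4620799 207480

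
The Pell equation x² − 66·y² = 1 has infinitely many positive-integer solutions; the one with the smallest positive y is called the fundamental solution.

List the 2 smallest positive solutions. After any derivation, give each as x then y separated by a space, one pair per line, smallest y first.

65 8
8449 1040

d=66: √d = [8; 8,16] (ℓ=2, even), read p_1/q_1
i=0: a=8 ⇒ p=8, q=1
i=1: a=8 ⇒ p=65, q=8
→ (65, 8).  Check: 65²=4225, 66·8²=4224, difference 1.
(x_2, y_2) = (65·65 + 66·8·8, 65·8 + 8·65) = (8449, 1040)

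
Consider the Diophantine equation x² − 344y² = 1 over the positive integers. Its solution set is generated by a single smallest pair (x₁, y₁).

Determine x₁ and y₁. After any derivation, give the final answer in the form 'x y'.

[18; 1,1,4,1,3,1,4,1,1,36] for √344; ℓ=10 ⇒ convergent index 9
step 0: (18, 1)  from 18·(1,0) + (0,1)
step 1: (19, 1)  from 1·(18,1) + (1,0)
…
step 8: (5694, 307)  from 1·(4711,254) + (983,53)
step 9: (10405, 561)  from 1·(5694,307) + (4711,254)
→ (10405, 561).  Check: 10405²=108264025, 344·561²=108264024, difference 1.

10405 561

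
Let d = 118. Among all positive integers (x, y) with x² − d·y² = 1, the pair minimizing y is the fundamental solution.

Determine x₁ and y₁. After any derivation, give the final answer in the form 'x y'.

306917 28254

√118 = [10; 1,6,3,2,10,2,3,6,1,20, …], period ℓ=10 (even) → k=9
i=0: a=10 ⇒ p=10, q=1
i=1: a=1 ⇒ p=11, q=1
i=2: a=6 ⇒ p=76, q=7
…
i=5: a=10 ⇒ p=5779, q=532
…
i=8: a=6 ⇒ p=264802, q=24377
i=9: a=1 ⇒ p=306917, q=28254
(x₁, y₁) = (306917, 28254);  306917² − 118·28254² = 1 ✓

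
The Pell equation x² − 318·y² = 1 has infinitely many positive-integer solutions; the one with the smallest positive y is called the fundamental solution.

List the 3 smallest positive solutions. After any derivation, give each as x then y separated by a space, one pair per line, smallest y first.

107 6
22897 1284
4899851 274770

√318 = [17; 1,4,1,34, …], period ℓ=4 (even) → k=3
a_0=17:  p_0=17·1+0=17,  q_0=17·0+1=1
a_1=1:  p_1=1·17+1=18,  q_1=1·1+0=1
a_2=4:  p_2=4·18+17=89,  q_2=4·1+1=5
a_3=1:  p_3=1·89+18=107,  q_3=1·5+1=6
(x₁, y₁) = (107, 6);  107² − 318·6² = 1 ✓
n=2: (107,6)∘(107,6) = (107·107+318·6·6, 107·6+6·107) = (22897,1284)
n=3: (22897,1284)∘(107,6) = (107·22897+318·6·1284, 107·1284+6·22897) = (4899851,274770)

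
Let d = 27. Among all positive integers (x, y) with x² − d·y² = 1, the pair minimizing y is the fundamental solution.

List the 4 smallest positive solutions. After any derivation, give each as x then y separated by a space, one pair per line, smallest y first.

26 5
1351 260
70226 13515
3650401 702520

[5; 5,10] for √27; ℓ=2 ⇒ convergent index 1
step 0: (5, 1)  from 5·(1,0) + (0,1)
step 1: (26, 5)  from 5·(5,1) + (1,0)
(x₁, y₁) = (26, 5);  26² − 27·5² = 1 ✓
k=2:  x_2 = 26·26+27·5·5 = 1351,  y_2 = 26·5+5·26 = 260
k=3:  x_3 = 26·1351+27·5·260 = 70226,  y_3 = 26·260+5·1351 = 13515
k=4:  x_4 = 26·70226+27·5·13515 = 3650401,  y_4 = 26·13515+5·70226 = 702520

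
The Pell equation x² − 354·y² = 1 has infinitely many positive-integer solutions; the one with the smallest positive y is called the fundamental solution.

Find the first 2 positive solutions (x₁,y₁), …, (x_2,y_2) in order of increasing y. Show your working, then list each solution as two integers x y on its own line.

√354 → a₀=18, period (1,4,2,2,18,2,2,4,1,36); ℓ=10 even so k=9
i=0: a=18 ⇒ p=18, q=1
i=1: a=1 ⇒ p=19, q=1
…
i=3: a=2 ⇒ p=207, q=11
…
i=5: a=18 ⇒ p=9351, q=497
i=6: a=2 ⇒ p=19210, q=1021
i=7: a=2 ⇒ p=47771, q=2539
i=8: a=4 ⇒ p=210294, q=11177
i=9: a=1 ⇒ p=258065, q=13716
→ (258065, 13716).  Check: 258065²=66597544225, 354·13716²=66597544224, difference 1.
(x_2, y_2) = (258065·258065 + 354·13716·13716, 258065·13716 + 13716·258065) = (133195088449, 7079239080)

258065 13716
133195088449 7079239080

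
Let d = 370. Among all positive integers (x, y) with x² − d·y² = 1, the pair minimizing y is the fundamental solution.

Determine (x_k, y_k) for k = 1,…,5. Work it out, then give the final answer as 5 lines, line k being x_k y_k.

d=370: √d = [19; 4,4,38] (ℓ=3, odd), read p_5/q_5
step 0: (19, 1)  from 19·(1,0) + (0,1)
…
step 2: (327, 17)  from 4·(77,4) + (19,1)
step 3: (12503, 650)  from 38·(327,17) + (77,4)
step 4: (50339, 2617)  from 4·(12503,650) + (327,17)
step 5: (213859, 11118)  from 4·(50339,2617) + (12503,650)
fundamental: x₁=213859, y₁=11118  (since 45735671881 − 370·123609924 = 1)
n=2: (213859,11118)∘(213859,11118) = (213859·213859+370·11118·11118, 213859·11118+11118·213859) = (91471343761,4755368724)
n=3: (91471343761,4755368724)∘(213859,11118) = (213859·91471343761+370·11118·4755368724, 213859·4755368724+11118·91471343761) = (39123940210553539,2033956799880714)
n=4: (39123940210553539,2033956799880714)∘(213859,11118) = (213859·39123940210553539+370·11118·2033956799880714, 213859·2033956799880714+11118·39123940210553539) = (16734013458886067250241,869959934526623861928)
n=5: (16734013458886067250241,869959934526623861928)∘(213859,11118) = (213859·16734013458886067250241+370·11118·869959934526623861928, 213859·869959934526623861928+11118·16734013458886067250241) = (7157438768568706971928026499,372097523273824548176239590)

213859 11118
91471343761 4755368724
39123940210553539 2033956799880714
16734013458886067250241 869959934526623861928
7157438768568706971928026499 372097523273824548176239590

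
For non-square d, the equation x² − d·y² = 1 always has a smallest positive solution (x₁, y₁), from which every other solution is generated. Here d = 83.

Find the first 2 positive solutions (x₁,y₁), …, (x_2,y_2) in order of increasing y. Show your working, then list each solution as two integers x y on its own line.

82 9
13447 1476

√83 → a₀=9, period (9,18); ℓ=2 even so k=1
step 0: (9, 1)  from 9·(1,0) + (0,1)
step 1: (82, 9)  from 9·(9,1) + (1,0)
→ (82, 9).  Check: 82²=6724, 83·9²=6723, difference 1.
k=2:  x_2 = 82·82+83·9·9 = 13447,  y_2 = 82·9+9·82 = 1476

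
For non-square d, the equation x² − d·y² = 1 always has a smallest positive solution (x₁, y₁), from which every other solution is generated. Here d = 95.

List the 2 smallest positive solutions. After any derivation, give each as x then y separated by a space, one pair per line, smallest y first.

39 4
3041 312

√95 → a₀=9, period (1,2,1,18); ℓ=4 even so k=3
i=0: a=9 ⇒ p=9, q=1
i=1: a=1 ⇒ p=10, q=1
i=2: a=2 ⇒ p=29, q=3
i=3: a=1 ⇒ p=39, q=4
fundamental: x₁=39, y₁=4  (since 1521 − 95·16 = 1)
n=2: (39,4)∘(39,4) = (39·39+95·4·4, 39·4+4·39) = (3041,312)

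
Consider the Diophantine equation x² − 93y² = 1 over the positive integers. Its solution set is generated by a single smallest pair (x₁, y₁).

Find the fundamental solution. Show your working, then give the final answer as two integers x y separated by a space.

12151 1260

[9; 1,1,1,4,6,4,1,1,1,18] for √93; ℓ=10 ⇒ convergent index 9
i=0: a=9 ⇒ p=9, q=1
i=1: a=1 ⇒ p=10, q=1
i=2: a=1 ⇒ p=19, q=2
i=3: a=1 ⇒ p=29, q=3
i=4: a=4 ⇒ p=135, q=14
…
i=7: a=1 ⇒ p=4330, q=449
i=8: a=1 ⇒ p=7821, q=811
i=9: a=1 ⇒ p=12151, q=1260
→ (12151, 1260).  Check: 12151²=147646801, 93·1260²=147646800, difference 1.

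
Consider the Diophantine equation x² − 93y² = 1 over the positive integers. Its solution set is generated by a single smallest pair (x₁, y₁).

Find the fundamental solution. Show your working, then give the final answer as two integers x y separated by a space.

12151 1260

√93 = [9; 1,1,1,4,6,4,1,1,1,18, …], period ℓ=10 (even) → k=9
k=0  a_k=9  p_k/q_k = 9/1
k=1  a_k=1  p_k/q_k = 10/1
k=2  a_k=1  p_k/q_k = 19/2
…
k=4  a_k=4  p_k/q_k = 135/14
k=5  a_k=6  p_k/q_k = 839/87
k=6  a_k=4  p_k/q_k = 3491/362
…
k=8  a_k=1  p_k/q_k = 7821/811
k=9  a_k=1  p_k/q_k = 12151/1260
fundamental: x₁=12151, y₁=1260  (since 147646801 − 93·1587600 = 1)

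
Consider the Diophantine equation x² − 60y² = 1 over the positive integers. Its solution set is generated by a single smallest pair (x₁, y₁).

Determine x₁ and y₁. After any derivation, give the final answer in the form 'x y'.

31 4

√60 = [7; 1,2,1,14, …], period ℓ=4 (even) → k=3
a_0=7:  p_0=7·1+0=7,  q_0=7·0+1=1
a_1=1:  p_1=1·7+1=8,  q_1=1·1+0=1
a_2=2:  p_2=2·8+7=23,  q_2=2·1+1=3
a_3=1:  p_3=1·23+8=31,  q_3=1·3+1=4
fundamental: x₁=31, y₁=4  (since 961 − 60·16 = 1)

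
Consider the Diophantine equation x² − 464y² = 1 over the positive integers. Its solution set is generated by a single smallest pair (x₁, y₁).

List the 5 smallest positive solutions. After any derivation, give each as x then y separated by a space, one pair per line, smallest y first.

d=464: √d = [21; 1,1,5,1,1,1,5,1,1,42] (ℓ=10, even), read p_9/q_9
k=0  a_k=21  p_k/q_k = 21/1
…
k=2  a_k=1  p_k/q_k = 43/2
k=3  a_k=5  p_k/q_k = 237/11
k=4  a_k=1  p_k/q_k = 280/13
k=5  a_k=1  p_k/q_k = 517/24
k=6  a_k=1  p_k/q_k = 797/37
…
k=8  a_k=1  p_k/q_k = 5299/246
k=9  a_k=1  p_k/q_k = 9801/455
→ (9801, 455).  Check: 9801²=96059601, 464·455²=96059600, difference 1.
n=2: (9801,455)∘(9801,455) = (9801·9801+464·455·455, 9801·455+455·9801) = (192119201,8918910)
n=3: (192119201,8918910)∘(9801,455) = (9801·192119201+464·455·8918910, 9801·8918910+455·192119201) = (3765920568201,174828473365)
n=4: (3765920568201,174828473365)∘(9801,455) = (9801·3765920568201+464·455·174828473365, 9801·174828473365+455·3765920568201) = (73819574785756801,3426987725981820)
n=5: (73819574785756801,3426987725981820)∘(9801,455) = (9801·73819574785756801+464·455·3426987725981820, 9801·3426987725981820+455·73819574785756801) = (1447011301184484245001,67175813229867162275)

9801 455
192119201 8918910
3765920568201 174828473365
73819574785756801 3426987725981820
1447011301184484245001 67175813229867162275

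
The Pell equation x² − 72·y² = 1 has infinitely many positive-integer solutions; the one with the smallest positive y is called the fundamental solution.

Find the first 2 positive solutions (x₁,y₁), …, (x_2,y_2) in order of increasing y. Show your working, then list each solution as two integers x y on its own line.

d=72: √d = [8; 2,16] (ℓ=2, even), read p_1/q_1
step 0: (8, 1)  from 8·(1,0) + (0,1)
step 1: (17, 2)  from 2·(8,1) + (1,0)
→ (17, 2).  Check: 17²=289, 72·2²=288, difference 1.
k=2:  x_2 = 17·17+72·2·2 = 577,  y_2 = 17·2+2·17 = 68

17 2
577 68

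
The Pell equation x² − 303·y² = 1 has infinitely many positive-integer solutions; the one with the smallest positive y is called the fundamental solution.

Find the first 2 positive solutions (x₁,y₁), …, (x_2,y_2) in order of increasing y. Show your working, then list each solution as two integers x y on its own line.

d=303: √d = [17; 2,2,5,2,2,34] (ℓ=6, even), read p_5/q_5
k=0  a_k=17  p_k/q_k = 17/1
k=1  a_k=2  p_k/q_k = 35/2
…
k=3  a_k=5  p_k/q_k = 470/27
k=4  a_k=2  p_k/q_k = 1027/59
k=5  a_k=2  p_k/q_k = 2524/145
(x₁, y₁) = (2524, 145);  2524² − 303·145² = 1 ✓
(2524+145√303)^2 = 12741151 + 731960√303

2524 145
12741151 731960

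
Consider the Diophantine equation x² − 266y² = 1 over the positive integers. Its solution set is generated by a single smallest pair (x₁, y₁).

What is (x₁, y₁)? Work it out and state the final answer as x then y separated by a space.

685 42

d=266: √d = [16; 3,4,3,32] (ℓ=4, even), read p_3/q_3
step 0: (16, 1)  from 16·(1,0) + (0,1)
…
step 2: (212, 13)  from 4·(49,3) + (16,1)
step 3: (685, 42)  from 3·(212,13) + (49,3)
(x₁, y₁) = (685, 42);  685² − 266·42² = 1 ✓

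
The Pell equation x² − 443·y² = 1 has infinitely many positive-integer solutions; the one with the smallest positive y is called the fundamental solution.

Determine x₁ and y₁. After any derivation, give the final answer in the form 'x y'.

[21; 21,42] for √443; ℓ=2 ⇒ convergent index 1
k=0  a_k=21  p_k/q_k = 21/1
k=1  a_k=21  p_k/q_k = 442/21
(x₁, y₁) = (442, 21);  442² − 443·21² = 1 ✓

442 21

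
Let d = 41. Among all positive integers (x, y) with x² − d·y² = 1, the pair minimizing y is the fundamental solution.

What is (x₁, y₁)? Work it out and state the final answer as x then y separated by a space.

2049 320

√41 = [6; 2,2,12, …], period ℓ=3 (odd) → k=5
k=0  a_k=6  p_k/q_k = 6/1
k=1  a_k=2  p_k/q_k = 13/2
k=2  a_k=2  p_k/q_k = 32/5
k=3  a_k=12  p_k/q_k = 397/62
k=4  a_k=2  p_k/q_k = 826/129
k=5  a_k=2  p_k/q_k = 2049/320
→ (2049, 320).  Check: 2049²=4198401, 41·320²=4198400, difference 1.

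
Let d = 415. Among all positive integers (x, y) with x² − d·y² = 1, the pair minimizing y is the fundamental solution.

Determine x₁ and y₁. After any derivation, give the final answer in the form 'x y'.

√415 = [20; 2,1,2,4,6,…,1,2,40, …], period ℓ=16 (even) → k=15
a_0=20:  p_0=20·1+0=20,  q_0=20·0+1=1
a_1=2:  p_1=2·20+1=41,  q_1=2·1+0=2
…
a_3=2:  p_3=2·61+41=163,  q_3=2·3+2=8
a_4=4:  p_4=4·163+61=713,  q_4=4·8+3=35
…
a_7=1:  p_7=1·5154+4441=9595,  q_7=1·253+218=471
a_8=3:  p_8=3·9595+5154=33939,  q_8=3·471+253=1666
…
a_10=1:  p_10=1·43534+33939=77473,  q_10=1·2137+1666=3803
a_11=6:  p_11=6·77473+43534=508372,  q_11=6·3803+2137=24955
a_12=4:  p_12=4·508372+77473=2110961,  q_12=4·24955+3803=103623
a_13=2:  p_13=2·2110961+508372=4730294,  q_13=2·103623+24955=232201
a_14=1:  p_14=1·4730294+2110961=6841255,  q_14=1·232201+103623=335824
a_15=2:  p_15=2·6841255+4730294=18412804,  q_15=2·335824+232201=903849
fundamental: x₁=18412804, y₁=903849  (since 339031351142416 − 415·816943014801 = 1)

18412804 903849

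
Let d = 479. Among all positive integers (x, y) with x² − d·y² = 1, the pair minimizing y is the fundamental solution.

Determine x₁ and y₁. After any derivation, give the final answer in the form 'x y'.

2989440 136591

√479 = [21; 1,7,1,3,2,21,2,3,1,7,1,42, …], period ℓ=12 (even) → k=11
i=0: a=21 ⇒ p=21, q=1
…
i=2: a=7 ⇒ p=175, q=8
i=3: a=1 ⇒ p=197, q=9
…
i=5: a=2 ⇒ p=1729, q=79
…
i=10: a=7 ⇒ p=2648849, q=121029
i=11: a=1 ⇒ p=2989440, q=136591
(x₁, y₁) = (2989440, 136591);  2989440² − 479·136591² = 1 ✓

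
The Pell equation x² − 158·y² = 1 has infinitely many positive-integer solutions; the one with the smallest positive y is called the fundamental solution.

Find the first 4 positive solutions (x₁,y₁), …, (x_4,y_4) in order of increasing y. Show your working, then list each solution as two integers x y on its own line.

√158 → a₀=12, period (1,1,3,12,3,1,1,24); ℓ=8 even so k=7
a_0=12:  p_0=12·1+0=12,  q_0=12·0+1=1
a_1=1:  p_1=1·12+1=13,  q_1=1·1+0=1
…
a_3=3:  p_3=3·25+13=88,  q_3=3·2+1=7
a_4=12:  p_4=12·88+25=1081,  q_4=12·7+2=86
a_5=3:  p_5=3·1081+88=3331,  q_5=3·86+7=265
a_6=1:  p_6=1·3331+1081=4412,  q_6=1·265+86=351
a_7=1:  p_7=1·4412+3331=7743,  q_7=1·351+265=616
(x₁, y₁) = (7743, 616);  7743² − 158·616² = 1 ✓
k=2:  x_2 = 7743·7743+158·616·616 = 119908097,  y_2 = 7743·616+616·7743 = 9539376
k=3:  x_3 = 7743·119908097+158·616·9539376 = 1856896782399,  y_3 = 7743·9539376+616·119908097 = 147726776120
k=4:  x_4 = 7743·1856896782399+158·616·147726776120 = 28755903452322817,  y_4 = 7743·147726776120+616·1856896782399 = 2287696845454944

7743 616
119908097 9539376
1856896782399 147726776120
28755903452322817 2287696845454944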